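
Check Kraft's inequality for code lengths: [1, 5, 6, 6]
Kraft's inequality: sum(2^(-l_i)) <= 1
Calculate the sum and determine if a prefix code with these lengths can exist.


Sum = 2^(-1) + 2^(-5) + 2^(-6) + 2^(-6)
    = 0.5 + 0.03125 + 0.015625 + 0.015625
    = 36/64 = 0.5625
Since 0.5625 <= 1, Kraft's inequality IS satisfied.
A prefix code with these lengths CAN exist.

Kraft sum = 0.5625. Satisfied.


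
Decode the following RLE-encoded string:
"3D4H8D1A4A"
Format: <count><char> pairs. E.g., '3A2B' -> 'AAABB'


Expanding each <count><char> pair:
  3D -> 'DDD'
  4H -> 'HHHH'
  8D -> 'DDDDDDDD'
  1A -> 'A'
  4A -> 'AAAA'

Decoded = DDDHHHHDDDDDDDDAAAAA


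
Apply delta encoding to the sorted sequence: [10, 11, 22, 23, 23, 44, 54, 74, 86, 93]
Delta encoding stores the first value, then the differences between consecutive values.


First value: 10
Deltas:
  11 - 10 = 1
  22 - 11 = 11
  23 - 22 = 1
  23 - 23 = 0
  44 - 23 = 21
  54 - 44 = 10
  74 - 54 = 20
  86 - 74 = 12
  93 - 86 = 7


Delta encoded: [10, 1, 11, 1, 0, 21, 10, 20, 12, 7]


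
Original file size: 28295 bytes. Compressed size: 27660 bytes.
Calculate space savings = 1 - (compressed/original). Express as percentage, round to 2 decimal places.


ratio = compressed/original = 27660/28295 = 0.977558
savings = 1 - ratio = 1 - 0.977558 = 0.022442
as a percentage: 0.022442 * 100 = 2.24%

Space savings = 1 - 27660/28295 = 2.24%


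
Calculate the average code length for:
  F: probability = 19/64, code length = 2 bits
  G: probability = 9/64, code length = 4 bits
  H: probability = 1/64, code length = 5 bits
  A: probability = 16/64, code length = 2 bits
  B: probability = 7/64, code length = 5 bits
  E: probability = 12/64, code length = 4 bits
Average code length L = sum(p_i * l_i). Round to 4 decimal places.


Weighted contributions p_i * l_i:
  F: (19/64) * 2 = 38/64
  G: (9/64) * 4 = 36/64
  H: (1/64) * 5 = 5/64
  A: (16/64) * 2 = 32/64
  B: (7/64) * 5 = 35/64
  E: (12/64) * 4 = 48/64
Sum = (38 + 36 + 5 + 32 + 35 + 48)/64 = 194/64

L = 194/64 = 3.0313 bits/symbol


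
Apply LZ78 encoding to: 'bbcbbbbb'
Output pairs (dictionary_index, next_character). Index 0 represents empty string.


LZ78 encoding steps:
Dictionary: {0: ''}
Step 1: w='' (idx 0), next='b' -> output (0, 'b'), add 'b' as idx 1
Step 2: w='b' (idx 1), next='c' -> output (1, 'c'), add 'bc' as idx 2
Step 3: w='b' (idx 1), next='b' -> output (1, 'b'), add 'bb' as idx 3
Step 4: w='bb' (idx 3), next='b' -> output (3, 'b'), add 'bbb' as idx 4


Encoded: [(0, 'b'), (1, 'c'), (1, 'b'), (3, 'b')]


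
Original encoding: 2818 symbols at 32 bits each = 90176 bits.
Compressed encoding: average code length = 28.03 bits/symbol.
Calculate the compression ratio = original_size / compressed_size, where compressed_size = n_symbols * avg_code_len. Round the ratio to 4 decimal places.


original_size = n_symbols * orig_bits = 2818 * 32 = 90176 bits
compressed_size = n_symbols * avg_code_len = 2818 * 28.03 = 78988.54 bits
ratio = original_size / compressed_size = 90176 / 78988.54 = 1.1416

Compression ratio = 1.1416


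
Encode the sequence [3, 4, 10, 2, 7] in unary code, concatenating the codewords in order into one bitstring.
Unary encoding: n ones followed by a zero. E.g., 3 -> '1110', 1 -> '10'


Encode each number as n ones followed by a terminating 0:
  3 -> 1110 (4 bits)
  4 -> 11110 (5 bits)
  10 -> 11111111110 (11 bits)
  2 -> 110 (3 bits)
  7 -> 11111110 (8 bits)
Total length = 4 + 5 + 11 + 3 + 8 = 31 bits.

Unary([3, 4, 10, 2, 7]) = 1110111101111111111011011111110 (31 bits)


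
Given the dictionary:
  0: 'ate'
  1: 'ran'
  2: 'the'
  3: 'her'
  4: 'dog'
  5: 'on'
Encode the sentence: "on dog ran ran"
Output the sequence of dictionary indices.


Look up each word in the dictionary:
  'on' -> 5
  'dog' -> 4
  'ran' -> 1
  'ran' -> 1

Encoded: [5, 4, 1, 1]


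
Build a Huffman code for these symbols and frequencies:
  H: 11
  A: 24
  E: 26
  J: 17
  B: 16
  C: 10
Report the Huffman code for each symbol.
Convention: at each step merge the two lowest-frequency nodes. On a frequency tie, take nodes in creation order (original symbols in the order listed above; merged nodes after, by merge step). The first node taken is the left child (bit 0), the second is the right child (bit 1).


Huffman tree construction:
Step 1: Merge C(10) + H(11) = 21
Step 2: Merge B(16) + J(17) = 33
Step 3: Merge (C+H)(21) + A(24) = 45
Step 4: Merge E(26) + (B+J)(33) = 59
Step 5: Merge ((C+H)+A)(45) + (E+(B+J))(59) = 104
Read each symbol's code off the tree from the root (left child = 0, right child = 1).

Codes:
  H: 001 (length 3)
  A: 01 (length 2)
  E: 10 (length 2)
  J: 111 (length 3)
  B: 110 (length 3)
  C: 000 (length 3)
Average code length: 262/104 = 2.5192 bits/symbol


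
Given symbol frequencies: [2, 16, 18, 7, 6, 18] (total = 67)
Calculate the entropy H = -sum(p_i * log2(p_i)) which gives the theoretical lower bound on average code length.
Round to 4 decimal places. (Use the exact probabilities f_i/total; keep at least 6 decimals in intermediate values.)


Per-symbol terms -p_i * log2(p_i) with p_i = f_i/67:
  p = 2/67 = 0.029851: log2(p) = -5.066089, -p*log2(p) = 0.151227
  p = 16/67 = 0.238806: log2(p) = -2.066089, -p*log2(p) = 0.493394
  p = 18/67 = 0.268657: log2(p) = -1.896164, -p*log2(p) = 0.509417
  p = 7/67 = 0.104478: log2(p) = -3.258734, -p*log2(p) = 0.340465
  p = 6/67 = 0.089552: log2(p) = -3.481127, -p*log2(p) = 0.311743
  p = 18/67 = 0.268657: log2(p) = -1.896164, -p*log2(p) = 0.509417
H = 0.151227 + 0.493394 + 0.509417 + 0.340465 + 0.311743 + 0.509417 = 2.315663

H = 2.3157 bits/symbol


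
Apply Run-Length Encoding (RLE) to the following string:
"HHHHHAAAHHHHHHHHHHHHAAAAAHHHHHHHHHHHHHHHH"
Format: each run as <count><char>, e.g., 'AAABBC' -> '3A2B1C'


Scanning runs left to right:
  i=0: run of 'H' x 5 -> '5H'
  i=5: run of 'A' x 3 -> '3A'
  i=8: run of 'H' x 12 -> '12H'
  i=20: run of 'A' x 5 -> '5A'
  i=25: run of 'H' x 16 -> '16H'

RLE = 5H3A12H5A16H


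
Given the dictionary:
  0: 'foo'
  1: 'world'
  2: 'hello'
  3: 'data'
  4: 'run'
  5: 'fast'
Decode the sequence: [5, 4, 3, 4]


Look up each index in the dictionary:
  5 -> 'fast'
  4 -> 'run'
  3 -> 'data'
  4 -> 'run'

Decoded: "fast run data run"


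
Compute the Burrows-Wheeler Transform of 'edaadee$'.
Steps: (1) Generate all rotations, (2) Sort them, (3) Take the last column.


Rotations (sorted):
  0: $edaadee -> last char: e
  1: aadee$ed -> last char: d
  2: adee$eda -> last char: a
  3: daadee$e -> last char: e
  4: dee$edaa -> last char: a
  5: e$edaade -> last char: e
  6: edaadee$ -> last char: $
  7: ee$edaad -> last char: d


BWT = edaeae$d


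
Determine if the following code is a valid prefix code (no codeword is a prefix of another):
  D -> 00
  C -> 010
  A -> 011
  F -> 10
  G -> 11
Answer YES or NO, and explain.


Checking each pair (does one codeword prefix another?):
  D='00' vs C='010': no prefix
  D='00' vs A='011': no prefix
  D='00' vs F='10': no prefix
  D='00' vs G='11': no prefix
  C='010' vs D='00': no prefix
  C='010' vs A='011': no prefix
  C='010' vs F='10': no prefix
  C='010' vs G='11': no prefix
  A='011' vs D='00': no prefix
  A='011' vs C='010': no prefix
  A='011' vs F='10': no prefix
  A='011' vs G='11': no prefix
  F='10' vs D='00': no prefix
  F='10' vs C='010': no prefix
  F='10' vs A='011': no prefix
  F='10' vs G='11': no prefix
  G='11' vs D='00': no prefix
  G='11' vs C='010': no prefix
  G='11' vs A='011': no prefix
  G='11' vs F='10': no prefix
No violation found over all pairs.

YES -- this is a valid prefix code. No codeword is a prefix of any other codeword.


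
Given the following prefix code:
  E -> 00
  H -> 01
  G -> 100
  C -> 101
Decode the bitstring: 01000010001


Decoding step by step:
Bits 01 -> H
Bits 00 -> E
Bits 00 -> E
Bits 100 -> G
Bits 01 -> H


Decoded message: HEEGH


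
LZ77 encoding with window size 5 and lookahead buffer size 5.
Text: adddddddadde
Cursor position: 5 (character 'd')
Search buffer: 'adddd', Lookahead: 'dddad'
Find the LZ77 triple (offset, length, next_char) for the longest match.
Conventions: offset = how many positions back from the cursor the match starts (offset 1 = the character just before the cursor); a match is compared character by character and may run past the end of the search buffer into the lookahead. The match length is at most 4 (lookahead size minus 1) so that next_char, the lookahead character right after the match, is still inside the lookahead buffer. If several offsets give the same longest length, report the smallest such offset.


Try each offset into the search buffer:
  offset=1 (pos 4, char 'd'): match length 3
  offset=2 (pos 3, char 'd'): match length 3
  offset=3 (pos 2, char 'd'): match length 3
  offset=4 (pos 1, char 'd'): match length 3
  offset=5 (pos 0, char 'a'): match length 0
Longest match has length 3, found at offsets 1, 2, 3, 4; take the smallest, offset 1.
next_char = character at position 5 + 3 = 8 -> 'a'

Best match: offset=1, length=3 (matching 'ddd' starting at position 4)
LZ77 triple: (1, 3, 'a')


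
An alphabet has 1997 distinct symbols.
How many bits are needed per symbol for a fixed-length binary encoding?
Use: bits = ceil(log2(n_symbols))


log2(1997) = 10.9636
Bracket: 2^10 = 1024 < 1997 <= 2^11 = 2048
So ceil(log2(1997)) = 11

bits = ceil(log2(1997)) = ceil(10.9636) = 11 bits


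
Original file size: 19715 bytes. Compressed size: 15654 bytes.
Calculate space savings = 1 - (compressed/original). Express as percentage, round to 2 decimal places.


ratio = compressed/original = 15654/19715 = 0.794015
savings = 1 - ratio = 1 - 0.794015 = 0.205985
as a percentage: 0.205985 * 100 = 20.6%

Space savings = 1 - 15654/19715 = 20.6%


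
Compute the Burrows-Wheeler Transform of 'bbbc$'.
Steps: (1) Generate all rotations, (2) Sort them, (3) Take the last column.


Rotations (sorted):
  0: $bbbc -> last char: c
  1: bbbc$ -> last char: $
  2: bbc$b -> last char: b
  3: bc$bb -> last char: b
  4: c$bbb -> last char: b


BWT = c$bbb


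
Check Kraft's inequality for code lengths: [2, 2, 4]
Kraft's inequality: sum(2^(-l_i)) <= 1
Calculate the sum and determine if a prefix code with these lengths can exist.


Sum = 2^(-2) + 2^(-2) + 2^(-4)
    = 0.25 + 0.25 + 0.0625
    = 9/16 = 0.5625
Since 0.5625 <= 1, Kraft's inequality IS satisfied.
A prefix code with these lengths CAN exist.

Kraft sum = 0.5625. Satisfied.


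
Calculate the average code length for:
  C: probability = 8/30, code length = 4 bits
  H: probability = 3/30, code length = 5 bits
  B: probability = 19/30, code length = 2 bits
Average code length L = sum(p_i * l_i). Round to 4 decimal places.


Weighted contributions p_i * l_i:
  C: (8/30) * 4 = 32/30
  H: (3/30) * 5 = 15/30
  B: (19/30) * 2 = 38/30
Sum = (32 + 15 + 38)/30 = 85/30

L = 85/30 = 2.8333 bits/symbol


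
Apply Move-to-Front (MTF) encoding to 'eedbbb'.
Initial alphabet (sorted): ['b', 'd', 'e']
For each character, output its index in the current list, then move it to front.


MTF encoding:
'e': index 2 in ['b', 'd', 'e'] -> ['e', 'b', 'd']
'e': index 0 in ['e', 'b', 'd'] -> ['e', 'b', 'd']
'd': index 2 in ['e', 'b', 'd'] -> ['d', 'e', 'b']
'b': index 2 in ['d', 'e', 'b'] -> ['b', 'd', 'e']
'b': index 0 in ['b', 'd', 'e'] -> ['b', 'd', 'e']
'b': index 0 in ['b', 'd', 'e'] -> ['b', 'd', 'e']


Output: [2, 0, 2, 2, 0, 0]


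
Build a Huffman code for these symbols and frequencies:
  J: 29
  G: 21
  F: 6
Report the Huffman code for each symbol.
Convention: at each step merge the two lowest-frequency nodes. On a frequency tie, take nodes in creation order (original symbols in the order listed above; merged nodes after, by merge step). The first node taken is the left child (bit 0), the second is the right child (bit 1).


Huffman tree construction:
Step 1: Merge F(6) + G(21) = 27
Step 2: Merge (F+G)(27) + J(29) = 56
Read each symbol's code off the tree from the root (left child = 0, right child = 1).

Codes:
  J: 1 (length 1)
  G: 01 (length 2)
  F: 00 (length 2)
Average code length: 83/56 = 1.4821 bits/symbol


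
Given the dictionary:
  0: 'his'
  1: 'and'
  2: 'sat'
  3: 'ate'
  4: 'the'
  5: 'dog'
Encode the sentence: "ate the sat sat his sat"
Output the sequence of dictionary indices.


Look up each word in the dictionary:
  'ate' -> 3
  'the' -> 4
  'sat' -> 2
  'sat' -> 2
  'his' -> 0
  'sat' -> 2

Encoded: [3, 4, 2, 2, 0, 2]


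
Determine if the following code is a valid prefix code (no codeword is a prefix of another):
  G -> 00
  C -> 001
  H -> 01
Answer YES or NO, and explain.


Checking each pair (does one codeword prefix another?):
  G='00' vs C='001': prefix -- VIOLATION

NO -- this is NOT a valid prefix code. G (00) is a prefix of C (001).


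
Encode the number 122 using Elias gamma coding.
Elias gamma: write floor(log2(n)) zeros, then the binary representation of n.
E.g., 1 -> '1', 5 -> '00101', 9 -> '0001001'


num_bits = floor(log2(122)) + 1 = 7
leading_zeros = num_bits - 1 = 6
binary(122) = 1111010

Elias gamma(122) = '000000' + '1111010' = 0000001111010 (13 bits)


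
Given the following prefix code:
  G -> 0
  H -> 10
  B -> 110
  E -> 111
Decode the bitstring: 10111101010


Decoding step by step:
Bits 10 -> H
Bits 111 -> E
Bits 10 -> H
Bits 10 -> H
Bits 10 -> H


Decoded message: HEHHH


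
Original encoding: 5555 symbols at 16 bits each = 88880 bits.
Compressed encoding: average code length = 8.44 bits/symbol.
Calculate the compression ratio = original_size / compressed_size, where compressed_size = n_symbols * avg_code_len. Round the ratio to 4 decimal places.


original_size = n_symbols * orig_bits = 5555 * 16 = 88880 bits
compressed_size = n_symbols * avg_code_len = 5555 * 8.44 = 46884.2 bits
ratio = original_size / compressed_size = 88880 / 46884.2 = 1.8957

Compression ratio = 1.8957


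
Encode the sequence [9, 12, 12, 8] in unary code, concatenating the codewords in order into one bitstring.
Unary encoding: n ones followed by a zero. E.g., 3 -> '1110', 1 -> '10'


Encode each number as n ones followed by a terminating 0:
  9 -> 1111111110 (10 bits)
  12 -> 1111111111110 (13 bits)
  12 -> 1111111111110 (13 bits)
  8 -> 111111110 (9 bits)
Total length = 10 + 13 + 13 + 9 = 45 bits.

Unary([9, 12, 12, 8]) = 111111111011111111111101111111111110111111110 (45 bits)


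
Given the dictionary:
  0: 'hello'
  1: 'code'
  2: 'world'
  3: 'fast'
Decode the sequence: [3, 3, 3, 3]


Look up each index in the dictionary:
  3 -> 'fast'
  3 -> 'fast'
  3 -> 'fast'
  3 -> 'fast'

Decoded: "fast fast fast fast"


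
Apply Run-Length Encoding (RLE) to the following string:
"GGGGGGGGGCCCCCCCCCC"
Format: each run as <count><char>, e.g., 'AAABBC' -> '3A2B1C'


Scanning runs left to right:
  i=0: run of 'G' x 9 -> '9G'
  i=9: run of 'C' x 10 -> '10C'

RLE = 9G10C


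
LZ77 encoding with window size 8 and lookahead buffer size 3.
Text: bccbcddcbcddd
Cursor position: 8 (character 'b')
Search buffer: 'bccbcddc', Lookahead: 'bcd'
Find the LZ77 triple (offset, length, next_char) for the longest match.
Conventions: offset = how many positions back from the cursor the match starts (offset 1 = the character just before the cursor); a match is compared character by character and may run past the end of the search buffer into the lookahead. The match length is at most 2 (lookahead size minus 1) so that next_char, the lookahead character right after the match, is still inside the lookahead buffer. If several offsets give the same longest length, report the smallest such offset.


Try each offset into the search buffer:
  offset=1 (pos 7, char 'c'): match length 0
  offset=2 (pos 6, char 'd'): match length 0
  offset=3 (pos 5, char 'd'): match length 0
  offset=4 (pos 4, char 'c'): match length 0
  offset=5 (pos 3, char 'b'): match length 2
  offset=6 (pos 2, char 'c'): match length 0
  offset=7 (pos 1, char 'c'): match length 0
  offset=8 (pos 0, char 'b'): match length 2
Longest match has length 2, found at offsets 5, 8; take the smallest, offset 5.
next_char = character at position 8 + 2 = 10 -> 'd'

Best match: offset=5, length=2 (matching 'bc' starting at position 3)
LZ77 triple: (5, 2, 'd')


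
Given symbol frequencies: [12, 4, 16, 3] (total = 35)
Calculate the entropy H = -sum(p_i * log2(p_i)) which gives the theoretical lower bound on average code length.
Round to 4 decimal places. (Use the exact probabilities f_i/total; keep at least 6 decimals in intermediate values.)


Per-symbol terms -p_i * log2(p_i) with p_i = f_i/35:
  p = 12/35 = 0.342857: log2(p) = -1.544321, -p*log2(p) = 0.529481
  p = 4/35 = 0.114286: log2(p) = -3.129283, -p*log2(p) = 0.357632
  p = 16/35 = 0.457143: log2(p) = -1.129283, -p*log2(p) = 0.516244
  p = 3/35 = 0.085714: log2(p) = -3.544321, -p*log2(p) = 0.303799
H = 0.529481 + 0.357632 + 0.516244 + 0.303799 = 1.707156

H = 1.7072 bits/symbol


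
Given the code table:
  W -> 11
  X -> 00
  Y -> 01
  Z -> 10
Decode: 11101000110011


Decoding:
11 -> W
10 -> Z
10 -> Z
00 -> X
11 -> W
00 -> X
11 -> W


Result: WZZXWXW


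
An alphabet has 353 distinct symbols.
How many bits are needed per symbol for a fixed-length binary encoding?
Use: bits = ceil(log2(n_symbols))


log2(353) = 8.4635
Bracket: 2^8 = 256 < 353 <= 2^9 = 512
So ceil(log2(353)) = 9

bits = ceil(log2(353)) = ceil(8.4635) = 9 bits


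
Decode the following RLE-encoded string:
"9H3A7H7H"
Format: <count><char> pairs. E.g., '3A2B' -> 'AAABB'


Expanding each <count><char> pair:
  9H -> 'HHHHHHHHH'
  3A -> 'AAA'
  7H -> 'HHHHHHH'
  7H -> 'HHHHHHH'

Decoded = HHHHHHHHHAAAHHHHHHHHHHHHHH


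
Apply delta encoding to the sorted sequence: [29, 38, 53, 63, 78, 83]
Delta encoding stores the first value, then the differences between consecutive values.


First value: 29
Deltas:
  38 - 29 = 9
  53 - 38 = 15
  63 - 53 = 10
  78 - 63 = 15
  83 - 78 = 5


Delta encoded: [29, 9, 15, 10, 15, 5]


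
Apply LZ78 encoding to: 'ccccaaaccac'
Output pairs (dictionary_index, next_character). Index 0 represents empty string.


LZ78 encoding steps:
Dictionary: {0: ''}
Step 1: w='' (idx 0), next='c' -> output (0, 'c'), add 'c' as idx 1
Step 2: w='c' (idx 1), next='c' -> output (1, 'c'), add 'cc' as idx 2
Step 3: w='c' (idx 1), next='a' -> output (1, 'a'), add 'ca' as idx 3
Step 4: w='' (idx 0), next='a' -> output (0, 'a'), add 'a' as idx 4
Step 5: w='a' (idx 4), next='c' -> output (4, 'c'), add 'ac' as idx 5
Step 6: w='ca' (idx 3), next='c' -> output (3, 'c'), add 'cac' as idx 6


Encoded: [(0, 'c'), (1, 'c'), (1, 'a'), (0, 'a'), (4, 'c'), (3, 'c')]


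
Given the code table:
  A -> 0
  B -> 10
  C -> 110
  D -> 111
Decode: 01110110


Decoding:
0 -> A
111 -> D
0 -> A
110 -> C


Result: ADAC


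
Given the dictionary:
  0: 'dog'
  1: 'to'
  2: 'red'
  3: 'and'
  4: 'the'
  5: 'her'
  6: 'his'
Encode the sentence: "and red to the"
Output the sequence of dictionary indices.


Look up each word in the dictionary:
  'and' -> 3
  'red' -> 2
  'to' -> 1
  'the' -> 4

Encoded: [3, 2, 1, 4]


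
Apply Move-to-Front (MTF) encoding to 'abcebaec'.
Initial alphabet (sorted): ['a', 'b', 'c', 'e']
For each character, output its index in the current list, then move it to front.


MTF encoding:
'a': index 0 in ['a', 'b', 'c', 'e'] -> ['a', 'b', 'c', 'e']
'b': index 1 in ['a', 'b', 'c', 'e'] -> ['b', 'a', 'c', 'e']
'c': index 2 in ['b', 'a', 'c', 'e'] -> ['c', 'b', 'a', 'e']
'e': index 3 in ['c', 'b', 'a', 'e'] -> ['e', 'c', 'b', 'a']
'b': index 2 in ['e', 'c', 'b', 'a'] -> ['b', 'e', 'c', 'a']
'a': index 3 in ['b', 'e', 'c', 'a'] -> ['a', 'b', 'e', 'c']
'e': index 2 in ['a', 'b', 'e', 'c'] -> ['e', 'a', 'b', 'c']
'c': index 3 in ['e', 'a', 'b', 'c'] -> ['c', 'e', 'a', 'b']


Output: [0, 1, 2, 3, 2, 3, 2, 3]


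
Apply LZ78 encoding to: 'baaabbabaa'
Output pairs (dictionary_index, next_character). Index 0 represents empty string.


LZ78 encoding steps:
Dictionary: {0: ''}
Step 1: w='' (idx 0), next='b' -> output (0, 'b'), add 'b' as idx 1
Step 2: w='' (idx 0), next='a' -> output (0, 'a'), add 'a' as idx 2
Step 3: w='a' (idx 2), next='a' -> output (2, 'a'), add 'aa' as idx 3
Step 4: w='b' (idx 1), next='b' -> output (1, 'b'), add 'bb' as idx 4
Step 5: w='a' (idx 2), next='b' -> output (2, 'b'), add 'ab' as idx 5
Step 6: w='aa' (idx 3), end of input -> output (3, '')


Encoded: [(0, 'b'), (0, 'a'), (2, 'a'), (1, 'b'), (2, 'b'), (3, '')]


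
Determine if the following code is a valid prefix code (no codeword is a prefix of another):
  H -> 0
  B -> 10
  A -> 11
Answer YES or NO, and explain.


Checking each pair (does one codeword prefix another?):
  H='0' vs B='10': no prefix
  H='0' vs A='11': no prefix
  B='10' vs H='0': no prefix
  B='10' vs A='11': no prefix
  A='11' vs H='0': no prefix
  A='11' vs B='10': no prefix
No violation found over all pairs.

YES -- this is a valid prefix code. No codeword is a prefix of any other codeword.


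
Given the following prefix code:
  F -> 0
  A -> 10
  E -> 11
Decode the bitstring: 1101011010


Decoding step by step:
Bits 11 -> E
Bits 0 -> F
Bits 10 -> A
Bits 11 -> E
Bits 0 -> F
Bits 10 -> A


Decoded message: EFAEFA


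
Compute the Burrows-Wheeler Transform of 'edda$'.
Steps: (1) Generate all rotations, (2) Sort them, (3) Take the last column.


Rotations (sorted):
  0: $edda -> last char: a
  1: a$edd -> last char: d
  2: da$ed -> last char: d
  3: dda$e -> last char: e
  4: edda$ -> last char: $


BWT = adde$


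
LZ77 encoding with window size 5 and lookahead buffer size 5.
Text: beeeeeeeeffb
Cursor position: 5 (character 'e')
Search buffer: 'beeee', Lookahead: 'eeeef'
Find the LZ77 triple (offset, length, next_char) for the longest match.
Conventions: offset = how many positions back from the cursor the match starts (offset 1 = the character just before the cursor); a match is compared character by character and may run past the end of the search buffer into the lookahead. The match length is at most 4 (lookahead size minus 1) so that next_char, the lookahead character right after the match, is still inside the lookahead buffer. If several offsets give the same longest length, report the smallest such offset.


Try each offset into the search buffer:
  offset=1 (pos 4, char 'e'): match length 4
  offset=2 (pos 3, char 'e'): match length 4
  offset=3 (pos 2, char 'e'): match length 4
  offset=4 (pos 1, char 'e'): match length 4
  offset=5 (pos 0, char 'b'): match length 0
Longest match has length 4, found at offsets 1, 2, 3, 4; take the smallest, offset 1.
next_char = character at position 5 + 4 = 9 -> 'f'

Best match: offset=1, length=4 (matching 'eeee' starting at position 4)
LZ77 triple: (1, 4, 'f')


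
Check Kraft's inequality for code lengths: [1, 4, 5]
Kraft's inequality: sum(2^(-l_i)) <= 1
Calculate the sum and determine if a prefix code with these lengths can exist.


Sum = 2^(-1) + 2^(-4) + 2^(-5)
    = 0.5 + 0.0625 + 0.03125
    = 19/32 = 0.59375
Since 0.59375 <= 1, Kraft's inequality IS satisfied.
A prefix code with these lengths CAN exist.

Kraft sum = 0.59375. Satisfied.


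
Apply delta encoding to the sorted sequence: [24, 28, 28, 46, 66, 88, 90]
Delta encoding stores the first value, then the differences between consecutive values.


First value: 24
Deltas:
  28 - 24 = 4
  28 - 28 = 0
  46 - 28 = 18
  66 - 46 = 20
  88 - 66 = 22
  90 - 88 = 2


Delta encoded: [24, 4, 0, 18, 20, 22, 2]


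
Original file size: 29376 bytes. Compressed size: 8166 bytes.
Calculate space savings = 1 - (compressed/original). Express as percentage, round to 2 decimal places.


ratio = compressed/original = 8166/29376 = 0.277982
savings = 1 - ratio = 1 - 0.277982 = 0.722018
as a percentage: 0.722018 * 100 = 72.2%

Space savings = 1 - 8166/29376 = 72.2%


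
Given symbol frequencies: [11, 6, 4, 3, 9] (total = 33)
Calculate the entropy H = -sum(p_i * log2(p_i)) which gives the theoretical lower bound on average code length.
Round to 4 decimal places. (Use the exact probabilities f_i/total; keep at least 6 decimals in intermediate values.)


Per-symbol terms -p_i * log2(p_i) with p_i = f_i/33:
  p = 11/33 = 0.333333: log2(p) = -1.584963, -p*log2(p) = 0.528321
  p = 6/33 = 0.181818: log2(p) = -2.459432, -p*log2(p) = 0.447169
  p = 4/33 = 0.121212: log2(p) = -3.044394, -p*log2(p) = 0.369017
  p = 3/33 = 0.090909: log2(p) = -3.459432, -p*log2(p) = 0.314494
  p = 9/33 = 0.272727: log2(p) = -1.874469, -p*log2(p) = 0.511219
H = 0.528321 + 0.447169 + 0.369017 + 0.314494 + 0.511219 = 2.170220

H = 2.1702 bits/symbol


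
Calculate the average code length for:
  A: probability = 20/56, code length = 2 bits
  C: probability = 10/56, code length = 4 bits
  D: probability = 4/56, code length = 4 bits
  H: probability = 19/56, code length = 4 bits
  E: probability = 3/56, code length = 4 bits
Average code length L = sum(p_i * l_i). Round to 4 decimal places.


Weighted contributions p_i * l_i:
  A: (20/56) * 2 = 40/56
  C: (10/56) * 4 = 40/56
  D: (4/56) * 4 = 16/56
  H: (19/56) * 4 = 76/56
  E: (3/56) * 4 = 12/56
Sum = (40 + 40 + 16 + 76 + 12)/56 = 184/56

L = 184/56 = 3.2857 bits/symbol


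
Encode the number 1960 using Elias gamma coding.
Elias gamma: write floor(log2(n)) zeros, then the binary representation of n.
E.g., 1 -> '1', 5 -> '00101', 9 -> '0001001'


num_bits = floor(log2(1960)) + 1 = 11
leading_zeros = num_bits - 1 = 10
binary(1960) = 11110101000

Elias gamma(1960) = '0000000000' + '11110101000' = 000000000011110101000 (21 bits)


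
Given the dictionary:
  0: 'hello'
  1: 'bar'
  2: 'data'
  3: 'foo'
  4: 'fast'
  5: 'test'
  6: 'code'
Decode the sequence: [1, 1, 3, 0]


Look up each index in the dictionary:
  1 -> 'bar'
  1 -> 'bar'
  3 -> 'foo'
  0 -> 'hello'

Decoded: "bar bar foo hello"


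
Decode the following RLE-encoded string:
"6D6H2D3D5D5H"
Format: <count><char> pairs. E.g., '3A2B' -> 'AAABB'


Expanding each <count><char> pair:
  6D -> 'DDDDDD'
  6H -> 'HHHHHH'
  2D -> 'DD'
  3D -> 'DDD'
  5D -> 'DDDDD'
  5H -> 'HHHHH'

Decoded = DDDDDDHHHHHHDDDDDDDDDDHHHHH


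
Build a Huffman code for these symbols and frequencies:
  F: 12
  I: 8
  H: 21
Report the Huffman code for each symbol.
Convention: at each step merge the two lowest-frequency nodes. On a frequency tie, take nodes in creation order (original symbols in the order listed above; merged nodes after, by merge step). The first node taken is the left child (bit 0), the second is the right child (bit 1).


Huffman tree construction:
Step 1: Merge I(8) + F(12) = 20
Step 2: Merge (I+F)(20) + H(21) = 41
Read each symbol's code off the tree from the root (left child = 0, right child = 1).

Codes:
  F: 01 (length 2)
  I: 00 (length 2)
  H: 1 (length 1)
Average code length: 61/41 = 1.4878 bits/symbol


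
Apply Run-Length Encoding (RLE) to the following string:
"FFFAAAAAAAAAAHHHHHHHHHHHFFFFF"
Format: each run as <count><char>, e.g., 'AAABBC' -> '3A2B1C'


Scanning runs left to right:
  i=0: run of 'F' x 3 -> '3F'
  i=3: run of 'A' x 10 -> '10A'
  i=13: run of 'H' x 11 -> '11H'
  i=24: run of 'F' x 5 -> '5F'

RLE = 3F10A11H5F


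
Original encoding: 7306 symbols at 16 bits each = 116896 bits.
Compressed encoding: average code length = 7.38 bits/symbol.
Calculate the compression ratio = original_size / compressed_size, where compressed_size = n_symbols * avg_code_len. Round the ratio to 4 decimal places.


original_size = n_symbols * orig_bits = 7306 * 16 = 116896 bits
compressed_size = n_symbols * avg_code_len = 7306 * 7.38 = 53918.28 bits
ratio = original_size / compressed_size = 116896 / 53918.28 = 2.168

Compression ratio = 2.168


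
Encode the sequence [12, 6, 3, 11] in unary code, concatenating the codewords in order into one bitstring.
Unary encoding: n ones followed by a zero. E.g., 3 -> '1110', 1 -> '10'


Encode each number as n ones followed by a terminating 0:
  12 -> 1111111111110 (13 bits)
  6 -> 1111110 (7 bits)
  3 -> 1110 (4 bits)
  11 -> 111111111110 (12 bits)
Total length = 13 + 7 + 4 + 12 = 36 bits.

Unary([12, 6, 3, 11]) = 111111111111011111101110111111111110 (36 bits)


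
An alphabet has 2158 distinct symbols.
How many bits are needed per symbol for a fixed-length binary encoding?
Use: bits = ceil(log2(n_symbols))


log2(2158) = 11.0755
Bracket: 2^11 = 2048 < 2158 <= 2^12 = 4096
So ceil(log2(2158)) = 12

bits = ceil(log2(2158)) = ceil(11.0755) = 12 bits


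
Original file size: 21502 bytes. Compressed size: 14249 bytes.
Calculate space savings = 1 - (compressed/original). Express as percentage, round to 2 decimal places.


ratio = compressed/original = 14249/21502 = 0.662683
savings = 1 - ratio = 1 - 0.662683 = 0.337317
as a percentage: 0.337317 * 100 = 33.73%

Space savings = 1 - 14249/21502 = 33.73%


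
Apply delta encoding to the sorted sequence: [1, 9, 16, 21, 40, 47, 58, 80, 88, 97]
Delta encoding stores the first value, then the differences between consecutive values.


First value: 1
Deltas:
  9 - 1 = 8
  16 - 9 = 7
  21 - 16 = 5
  40 - 21 = 19
  47 - 40 = 7
  58 - 47 = 11
  80 - 58 = 22
  88 - 80 = 8
  97 - 88 = 9


Delta encoded: [1, 8, 7, 5, 19, 7, 11, 22, 8, 9]


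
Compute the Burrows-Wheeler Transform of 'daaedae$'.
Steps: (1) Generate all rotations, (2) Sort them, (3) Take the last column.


Rotations (sorted):
  0: $daaedae -> last char: e
  1: aaedae$d -> last char: d
  2: ae$daaed -> last char: d
  3: aedae$da -> last char: a
  4: daaedae$ -> last char: $
  5: dae$daae -> last char: e
  6: e$daaeda -> last char: a
  7: edae$daa -> last char: a


BWT = edda$eaa


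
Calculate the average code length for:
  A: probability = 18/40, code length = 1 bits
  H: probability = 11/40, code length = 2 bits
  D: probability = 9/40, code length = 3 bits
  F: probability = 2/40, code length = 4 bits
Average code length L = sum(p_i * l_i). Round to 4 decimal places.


Weighted contributions p_i * l_i:
  A: (18/40) * 1 = 18/40
  H: (11/40) * 2 = 22/40
  D: (9/40) * 3 = 27/40
  F: (2/40) * 4 = 8/40
Sum = (18 + 22 + 27 + 8)/40 = 75/40

L = 75/40 = 1.8750 bits/symbol


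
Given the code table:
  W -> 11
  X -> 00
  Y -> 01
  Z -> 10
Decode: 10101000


Decoding:
10 -> Z
10 -> Z
10 -> Z
00 -> X


Result: ZZZX


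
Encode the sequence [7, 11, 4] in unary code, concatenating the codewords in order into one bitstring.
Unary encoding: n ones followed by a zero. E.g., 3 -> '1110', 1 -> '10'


Encode each number as n ones followed by a terminating 0:
  7 -> 11111110 (8 bits)
  11 -> 111111111110 (12 bits)
  4 -> 11110 (5 bits)
Total length = 8 + 12 + 5 = 25 bits.

Unary([7, 11, 4]) = 1111111011111111111011110 (25 bits)


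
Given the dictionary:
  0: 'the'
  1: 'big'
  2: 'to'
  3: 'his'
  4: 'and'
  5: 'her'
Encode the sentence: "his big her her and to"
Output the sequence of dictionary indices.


Look up each word in the dictionary:
  'his' -> 3
  'big' -> 1
  'her' -> 5
  'her' -> 5
  'and' -> 4
  'to' -> 2

Encoded: [3, 1, 5, 5, 4, 2]


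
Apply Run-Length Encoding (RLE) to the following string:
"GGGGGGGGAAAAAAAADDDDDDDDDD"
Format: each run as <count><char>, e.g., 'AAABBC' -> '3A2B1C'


Scanning runs left to right:
  i=0: run of 'G' x 8 -> '8G'
  i=8: run of 'A' x 8 -> '8A'
  i=16: run of 'D' x 10 -> '10D'

RLE = 8G8A10D


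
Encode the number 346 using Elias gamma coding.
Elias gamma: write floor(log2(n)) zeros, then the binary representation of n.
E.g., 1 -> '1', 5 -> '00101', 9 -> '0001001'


num_bits = floor(log2(346)) + 1 = 9
leading_zeros = num_bits - 1 = 8
binary(346) = 101011010

Elias gamma(346) = '00000000' + '101011010' = 00000000101011010 (17 bits)


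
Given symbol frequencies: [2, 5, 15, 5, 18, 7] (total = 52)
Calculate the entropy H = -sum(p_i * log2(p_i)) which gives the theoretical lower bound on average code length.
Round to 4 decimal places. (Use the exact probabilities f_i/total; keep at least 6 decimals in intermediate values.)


Per-symbol terms -p_i * log2(p_i) with p_i = f_i/52:
  p = 2/52 = 0.038462: log2(p) = -4.700440, -p*log2(p) = 0.180786
  p = 5/52 = 0.096154: log2(p) = -3.378512, -p*log2(p) = 0.324857
  p = 15/52 = 0.288462: log2(p) = -1.793549, -p*log2(p) = 0.517370
  p = 5/52 = 0.096154: log2(p) = -3.378512, -p*log2(p) = 0.324857
  p = 18/52 = 0.346154: log2(p) = -1.530515, -p*log2(p) = 0.529794
  p = 7/52 = 0.134615: log2(p) = -2.893085, -p*log2(p) = 0.389454
H = 0.180786 + 0.324857 + 0.517370 + 0.324857 + 0.529794 + 0.389454 = 2.267118

H = 2.2671 bits/symbol


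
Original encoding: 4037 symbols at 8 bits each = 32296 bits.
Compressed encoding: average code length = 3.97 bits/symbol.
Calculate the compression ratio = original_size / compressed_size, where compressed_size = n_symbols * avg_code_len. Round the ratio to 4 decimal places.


original_size = n_symbols * orig_bits = 4037 * 8 = 32296 bits
compressed_size = n_symbols * avg_code_len = 4037 * 3.97 = 16026.89 bits
ratio = original_size / compressed_size = 32296 / 16026.89 = 2.0151

Compression ratio = 2.0151


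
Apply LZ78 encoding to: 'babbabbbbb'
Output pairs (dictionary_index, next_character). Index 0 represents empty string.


LZ78 encoding steps:
Dictionary: {0: ''}
Step 1: w='' (idx 0), next='b' -> output (0, 'b'), add 'b' as idx 1
Step 2: w='' (idx 0), next='a' -> output (0, 'a'), add 'a' as idx 2
Step 3: w='b' (idx 1), next='b' -> output (1, 'b'), add 'bb' as idx 3
Step 4: w='a' (idx 2), next='b' -> output (2, 'b'), add 'ab' as idx 4
Step 5: w='bb' (idx 3), next='b' -> output (3, 'b'), add 'bbb' as idx 5
Step 6: w='b' (idx 1), end of input -> output (1, '')


Encoded: [(0, 'b'), (0, 'a'), (1, 'b'), (2, 'b'), (3, 'b'), (1, '')]


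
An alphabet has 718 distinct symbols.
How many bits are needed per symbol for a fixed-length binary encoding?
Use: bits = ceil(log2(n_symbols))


log2(718) = 9.4878
Bracket: 2^9 = 512 < 718 <= 2^10 = 1024
So ceil(log2(718)) = 10

bits = ceil(log2(718)) = ceil(9.4878) = 10 bits


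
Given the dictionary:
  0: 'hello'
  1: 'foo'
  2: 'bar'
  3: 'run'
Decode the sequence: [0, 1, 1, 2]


Look up each index in the dictionary:
  0 -> 'hello'
  1 -> 'foo'
  1 -> 'foo'
  2 -> 'bar'

Decoded: "hello foo foo bar"


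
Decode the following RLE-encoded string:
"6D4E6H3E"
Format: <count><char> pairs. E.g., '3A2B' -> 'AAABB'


Expanding each <count><char> pair:
  6D -> 'DDDDDD'
  4E -> 'EEEE'
  6H -> 'HHHHHH'
  3E -> 'EEE'

Decoded = DDDDDDEEEEHHHHHHEEE


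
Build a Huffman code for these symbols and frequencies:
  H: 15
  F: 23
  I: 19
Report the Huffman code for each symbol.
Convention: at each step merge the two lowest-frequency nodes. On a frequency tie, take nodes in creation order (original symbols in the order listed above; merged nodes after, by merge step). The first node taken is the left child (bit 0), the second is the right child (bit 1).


Huffman tree construction:
Step 1: Merge H(15) + I(19) = 34
Step 2: Merge F(23) + (H+I)(34) = 57
Read each symbol's code off the tree from the root (left child = 0, right child = 1).

Codes:
  H: 10 (length 2)
  F: 0 (length 1)
  I: 11 (length 2)
Average code length: 91/57 = 1.5965 bits/symbol


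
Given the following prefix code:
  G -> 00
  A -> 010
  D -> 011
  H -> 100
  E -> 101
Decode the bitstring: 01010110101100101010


Decoding step by step:
Bits 010 -> A
Bits 101 -> E
Bits 101 -> E
Bits 011 -> D
Bits 00 -> G
Bits 101 -> E
Bits 010 -> A


Decoded message: AEEDGEA


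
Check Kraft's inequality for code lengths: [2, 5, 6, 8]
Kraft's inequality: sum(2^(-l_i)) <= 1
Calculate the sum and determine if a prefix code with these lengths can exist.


Sum = 2^(-2) + 2^(-5) + 2^(-6) + 2^(-8)
    = 0.25 + 0.03125 + 0.015625 + 0.00390625
    = 77/256 = 0.30078125
Since 0.30078125 <= 1, Kraft's inequality IS satisfied.
A prefix code with these lengths CAN exist.

Kraft sum = 0.30078125. Satisfied.


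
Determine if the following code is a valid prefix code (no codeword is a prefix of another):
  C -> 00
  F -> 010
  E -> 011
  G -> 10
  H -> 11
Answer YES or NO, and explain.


Checking each pair (does one codeword prefix another?):
  C='00' vs F='010': no prefix
  C='00' vs E='011': no prefix
  C='00' vs G='10': no prefix
  C='00' vs H='11': no prefix
  F='010' vs C='00': no prefix
  F='010' vs E='011': no prefix
  F='010' vs G='10': no prefix
  F='010' vs H='11': no prefix
  E='011' vs C='00': no prefix
  E='011' vs F='010': no prefix
  E='011' vs G='10': no prefix
  E='011' vs H='11': no prefix
  G='10' vs C='00': no prefix
  G='10' vs F='010': no prefix
  G='10' vs E='011': no prefix
  G='10' vs H='11': no prefix
  H='11' vs C='00': no prefix
  H='11' vs F='010': no prefix
  H='11' vs E='011': no prefix
  H='11' vs G='10': no prefix
No violation found over all pairs.

YES -- this is a valid prefix code. No codeword is a prefix of any other codeword.


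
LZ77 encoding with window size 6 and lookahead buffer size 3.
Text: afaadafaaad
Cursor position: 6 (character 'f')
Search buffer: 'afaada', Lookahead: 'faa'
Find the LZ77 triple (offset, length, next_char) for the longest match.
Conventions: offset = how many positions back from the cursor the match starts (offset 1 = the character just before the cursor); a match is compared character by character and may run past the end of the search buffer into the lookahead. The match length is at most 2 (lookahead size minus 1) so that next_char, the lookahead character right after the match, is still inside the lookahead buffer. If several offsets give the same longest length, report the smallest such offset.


Try each offset into the search buffer:
  offset=1 (pos 5, char 'a'): match length 0
  offset=2 (pos 4, char 'd'): match length 0
  offset=3 (pos 3, char 'a'): match length 0
  offset=4 (pos 2, char 'a'): match length 0
  offset=5 (pos 1, char 'f'): match length 2
  offset=6 (pos 0, char 'a'): match length 0
Longest match has length 2 at offset 5.
next_char = character at position 6 + 2 = 8 -> 'a'

Best match: offset=5, length=2 (matching 'fa' starting at position 1)
LZ77 triple: (5, 2, 'a')


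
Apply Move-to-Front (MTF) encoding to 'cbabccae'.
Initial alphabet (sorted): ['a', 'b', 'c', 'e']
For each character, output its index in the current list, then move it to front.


MTF encoding:
'c': index 2 in ['a', 'b', 'c', 'e'] -> ['c', 'a', 'b', 'e']
'b': index 2 in ['c', 'a', 'b', 'e'] -> ['b', 'c', 'a', 'e']
'a': index 2 in ['b', 'c', 'a', 'e'] -> ['a', 'b', 'c', 'e']
'b': index 1 in ['a', 'b', 'c', 'e'] -> ['b', 'a', 'c', 'e']
'c': index 2 in ['b', 'a', 'c', 'e'] -> ['c', 'b', 'a', 'e']
'c': index 0 in ['c', 'b', 'a', 'e'] -> ['c', 'b', 'a', 'e']
'a': index 2 in ['c', 'b', 'a', 'e'] -> ['a', 'c', 'b', 'e']
'e': index 3 in ['a', 'c', 'b', 'e'] -> ['e', 'a', 'c', 'b']


Output: [2, 2, 2, 1, 2, 0, 2, 3]


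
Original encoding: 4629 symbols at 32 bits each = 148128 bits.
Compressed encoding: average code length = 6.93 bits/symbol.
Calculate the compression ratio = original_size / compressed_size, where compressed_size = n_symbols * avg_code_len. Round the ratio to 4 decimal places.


original_size = n_symbols * orig_bits = 4629 * 32 = 148128 bits
compressed_size = n_symbols * avg_code_len = 4629 * 6.93 = 32078.97 bits
ratio = original_size / compressed_size = 148128 / 32078.97 = 4.6176

Compression ratio = 4.6176


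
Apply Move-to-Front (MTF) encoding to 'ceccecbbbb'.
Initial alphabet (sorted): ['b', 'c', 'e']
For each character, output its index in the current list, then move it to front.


MTF encoding:
'c': index 1 in ['b', 'c', 'e'] -> ['c', 'b', 'e']
'e': index 2 in ['c', 'b', 'e'] -> ['e', 'c', 'b']
'c': index 1 in ['e', 'c', 'b'] -> ['c', 'e', 'b']
'c': index 0 in ['c', 'e', 'b'] -> ['c', 'e', 'b']
'e': index 1 in ['c', 'e', 'b'] -> ['e', 'c', 'b']
'c': index 1 in ['e', 'c', 'b'] -> ['c', 'e', 'b']
'b': index 2 in ['c', 'e', 'b'] -> ['b', 'c', 'e']
'b': index 0 in ['b', 'c', 'e'] -> ['b', 'c', 'e']
'b': index 0 in ['b', 'c', 'e'] -> ['b', 'c', 'e']
'b': index 0 in ['b', 'c', 'e'] -> ['b', 'c', 'e']


Output: [1, 2, 1, 0, 1, 1, 2, 0, 0, 0]


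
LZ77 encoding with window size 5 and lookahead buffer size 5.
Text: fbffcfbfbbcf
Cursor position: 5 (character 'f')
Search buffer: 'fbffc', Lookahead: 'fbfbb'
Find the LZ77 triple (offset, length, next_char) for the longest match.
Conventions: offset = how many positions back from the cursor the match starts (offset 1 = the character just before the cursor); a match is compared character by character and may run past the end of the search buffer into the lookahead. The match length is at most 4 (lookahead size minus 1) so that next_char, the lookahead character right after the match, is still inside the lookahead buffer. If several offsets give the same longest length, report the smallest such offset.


Try each offset into the search buffer:
  offset=1 (pos 4, char 'c'): match length 0
  offset=2 (pos 3, char 'f'): match length 1
  offset=3 (pos 2, char 'f'): match length 1
  offset=4 (pos 1, char 'b'): match length 0
  offset=5 (pos 0, char 'f'): match length 3
Longest match has length 3 at offset 5.
next_char = character at position 5 + 3 = 8 -> 'b'

Best match: offset=5, length=3 (matching 'fbf' starting at position 0)
LZ77 triple: (5, 3, 'b')
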